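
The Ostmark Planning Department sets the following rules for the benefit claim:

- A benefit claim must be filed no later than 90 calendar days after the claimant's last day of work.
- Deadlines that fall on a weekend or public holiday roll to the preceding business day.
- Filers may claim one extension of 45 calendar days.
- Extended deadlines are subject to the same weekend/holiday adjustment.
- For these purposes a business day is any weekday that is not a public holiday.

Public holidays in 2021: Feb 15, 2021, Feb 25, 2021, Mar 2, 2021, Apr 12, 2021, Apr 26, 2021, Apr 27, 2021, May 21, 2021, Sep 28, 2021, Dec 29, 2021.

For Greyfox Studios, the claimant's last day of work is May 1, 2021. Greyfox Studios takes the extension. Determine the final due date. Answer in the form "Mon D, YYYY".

Sep 13, 2021

From May 1, 2021, 90 calendar days later is Jul 30, 2021.
Since Jul 30, 2021 is a Friday and not a holiday, the date is unchanged.
The 45-calendar-day extension moves the deadline from Jul 30, 2021 to Sep 13, 2021.
Since Sep 13, 2021 is a Monday and not a holiday, the date is unchanged.
So the filing is due Sep 13, 2021.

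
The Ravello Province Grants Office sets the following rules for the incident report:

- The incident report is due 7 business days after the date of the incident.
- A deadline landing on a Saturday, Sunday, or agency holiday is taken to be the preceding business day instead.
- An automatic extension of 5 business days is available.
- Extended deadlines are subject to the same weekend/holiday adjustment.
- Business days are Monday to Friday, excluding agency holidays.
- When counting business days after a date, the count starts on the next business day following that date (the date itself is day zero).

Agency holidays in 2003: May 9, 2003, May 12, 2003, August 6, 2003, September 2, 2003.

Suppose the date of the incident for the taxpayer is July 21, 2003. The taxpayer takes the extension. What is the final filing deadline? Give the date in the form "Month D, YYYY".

7 business days after July 21, 2003, excluding weekends and holidays, is July 30, 2003.
July 30, 2003 is a Wednesday and not a listed holiday, so it stands.
Counting 5 further business days from July 30, 2003 reaches August 7, 2003.
August 7, 2003 (Thursday) is already a business day.
So the filing is due August 7, 2003.

August 7, 2003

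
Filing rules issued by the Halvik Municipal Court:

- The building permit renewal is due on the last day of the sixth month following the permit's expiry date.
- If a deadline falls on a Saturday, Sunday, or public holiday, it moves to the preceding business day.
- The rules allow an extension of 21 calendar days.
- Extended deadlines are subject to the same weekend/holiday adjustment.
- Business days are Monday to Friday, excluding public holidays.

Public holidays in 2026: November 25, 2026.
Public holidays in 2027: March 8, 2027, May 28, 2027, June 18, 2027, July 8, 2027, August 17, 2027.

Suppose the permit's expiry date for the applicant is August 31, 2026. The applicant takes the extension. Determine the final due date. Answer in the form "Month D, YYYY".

6 months after August 31, 2026 falls in February 2027; the last day of that month is February 28, 2027.
February 28, 2027 is a Sunday, so it moves to the preceding business day, February 26, 2027 (Friday).
With the 21-day extension, February 26, 2027 becomes March 19, 2027.
March 19, 2027 falls on a Friday, which is a business day, so no adjustment is needed.
The final due date is March 19, 2027.

March 19, 2027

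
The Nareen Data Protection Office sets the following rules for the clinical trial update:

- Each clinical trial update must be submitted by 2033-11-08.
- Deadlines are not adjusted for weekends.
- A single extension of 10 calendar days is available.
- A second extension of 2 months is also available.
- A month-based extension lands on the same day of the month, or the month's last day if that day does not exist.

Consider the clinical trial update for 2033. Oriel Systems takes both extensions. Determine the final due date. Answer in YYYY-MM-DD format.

Start from the fixed due date, 2033-11-08.
2033-11-08 falls on a Tuesday. The rules make no weekend/holiday allowance, so it remains 2033-11-08.
Add the 10 calendar-day extension to 2033-11-08: 2033-11-18.
2033-11-18 is a Friday; no weekend or holiday adjustment applies.
The 2 months extension carries 2033-11-18 to 2034-01-18.
2034-01-18 falls on a Wednesday. The rules make no weekend/holiday allowance, so it remains 2034-01-18.
Deadline: 2034-01-18.

2034-01-18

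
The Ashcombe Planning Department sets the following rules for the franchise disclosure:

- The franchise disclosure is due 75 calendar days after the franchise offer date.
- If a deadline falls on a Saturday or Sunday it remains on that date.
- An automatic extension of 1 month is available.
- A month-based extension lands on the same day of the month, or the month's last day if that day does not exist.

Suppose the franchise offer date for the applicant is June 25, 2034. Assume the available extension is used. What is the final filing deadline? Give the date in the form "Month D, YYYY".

October 8, 2034

75 calendar days after June 25, 2034 is September 8, 2034.
September 8, 2034 falls on a Friday. The rules make no weekend/holiday allowance, so it remains September 8, 2034.
Applying the 1 month extension: 1 month after September 8, 2034 is October 8, 2034.
October 8, 2034 is a Sunday; no weekend or holiday adjustment applies.
So the filing is due October 8, 2034.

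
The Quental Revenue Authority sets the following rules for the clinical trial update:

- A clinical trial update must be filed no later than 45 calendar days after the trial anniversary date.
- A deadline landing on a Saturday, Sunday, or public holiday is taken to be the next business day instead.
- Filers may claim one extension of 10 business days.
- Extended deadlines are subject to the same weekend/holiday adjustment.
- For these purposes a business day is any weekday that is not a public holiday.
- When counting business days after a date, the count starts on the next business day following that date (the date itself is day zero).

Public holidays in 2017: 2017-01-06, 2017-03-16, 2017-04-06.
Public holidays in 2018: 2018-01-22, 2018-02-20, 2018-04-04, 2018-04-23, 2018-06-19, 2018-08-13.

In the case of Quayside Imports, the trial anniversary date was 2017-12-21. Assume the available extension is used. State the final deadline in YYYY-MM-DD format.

45 calendar days after 2017-12-21 is 2018-02-04.
2018-02-04 is a Sunday, so it moves to the next business day, 2018-02-05 (Monday).
Counting 10 further business days from 2018-02-05 reaches 2018-02-19.
Since 2018-02-19 is a Monday and not a holiday, the date is unchanged.
So the filing is due 2018-02-19.

2018-02-19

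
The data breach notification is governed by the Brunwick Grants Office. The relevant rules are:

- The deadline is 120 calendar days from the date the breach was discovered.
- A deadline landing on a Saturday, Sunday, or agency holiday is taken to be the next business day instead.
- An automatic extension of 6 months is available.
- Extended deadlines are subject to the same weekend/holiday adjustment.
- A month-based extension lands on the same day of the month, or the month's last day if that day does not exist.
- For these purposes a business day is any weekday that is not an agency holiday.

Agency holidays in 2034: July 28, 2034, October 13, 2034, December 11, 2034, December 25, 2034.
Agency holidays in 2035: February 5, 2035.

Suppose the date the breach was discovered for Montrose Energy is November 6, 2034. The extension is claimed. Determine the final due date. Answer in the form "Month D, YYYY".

From November 6, 2034, 120 calendar days later is March 6, 2035.
March 6, 2035 falls on a Tuesday, which is a business day, so no adjustment is needed.
Applying the 6 months extension: 6 months after March 6, 2035 is September 6, 2035.
Since September 6, 2035 is a Thursday and not a holiday, the date is unchanged.
The final due date is September 6, 2035.

September 6, 2035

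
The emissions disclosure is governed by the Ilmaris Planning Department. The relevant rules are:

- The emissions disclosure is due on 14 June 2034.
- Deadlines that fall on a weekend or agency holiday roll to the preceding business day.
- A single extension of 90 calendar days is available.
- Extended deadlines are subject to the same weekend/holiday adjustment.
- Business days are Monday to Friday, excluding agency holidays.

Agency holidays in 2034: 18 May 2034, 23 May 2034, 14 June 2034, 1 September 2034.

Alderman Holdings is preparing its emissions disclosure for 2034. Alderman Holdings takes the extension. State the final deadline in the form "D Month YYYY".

11 September 2034

The stated deadline is 14 June 2034.
14 June 2034 is a listed holiday, so it moves to the preceding business day, 13 June 2034 (Tuesday).
Add the 90 calendar-day extension to 13 June 2034: 11 September 2034.
11 September 2034 is a Monday and not a listed holiday, so it stands.
The final due date is 11 September 2034.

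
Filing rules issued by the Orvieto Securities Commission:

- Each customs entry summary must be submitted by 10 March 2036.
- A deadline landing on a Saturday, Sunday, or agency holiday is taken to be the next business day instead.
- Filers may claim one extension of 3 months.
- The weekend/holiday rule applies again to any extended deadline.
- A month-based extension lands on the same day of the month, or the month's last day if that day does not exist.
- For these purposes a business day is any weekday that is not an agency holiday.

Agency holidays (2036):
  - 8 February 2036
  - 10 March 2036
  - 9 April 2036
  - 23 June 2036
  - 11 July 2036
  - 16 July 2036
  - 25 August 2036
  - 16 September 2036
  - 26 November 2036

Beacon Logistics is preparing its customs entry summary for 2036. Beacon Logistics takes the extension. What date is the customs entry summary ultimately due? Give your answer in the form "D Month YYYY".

The statutory due date is 10 March 2036.
Because 10 March 2036 is a listed holiday, the deadline becomes 11 March 2036 (Tuesday).
The 3 months extension carries 11 March 2036 to 11 June 2036.
11 June 2036 (Wednesday) is already a business day.
So the filing is due 11 June 2036.

11 June 2036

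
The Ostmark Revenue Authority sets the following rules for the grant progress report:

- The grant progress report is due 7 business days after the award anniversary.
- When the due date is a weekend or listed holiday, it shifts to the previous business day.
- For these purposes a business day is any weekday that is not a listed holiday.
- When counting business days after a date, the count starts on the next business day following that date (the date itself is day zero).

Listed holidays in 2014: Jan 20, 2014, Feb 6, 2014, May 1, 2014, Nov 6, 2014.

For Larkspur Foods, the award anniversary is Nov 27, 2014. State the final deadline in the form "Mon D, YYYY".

Dec 8, 2014

Starting the day after Nov 27, 2014 and counting 7 business days lands on Dec 8, 2014.
Dec 8, 2014 is a Monday and not a listed holiday, so it stands.
Deadline: Dec 8, 2014.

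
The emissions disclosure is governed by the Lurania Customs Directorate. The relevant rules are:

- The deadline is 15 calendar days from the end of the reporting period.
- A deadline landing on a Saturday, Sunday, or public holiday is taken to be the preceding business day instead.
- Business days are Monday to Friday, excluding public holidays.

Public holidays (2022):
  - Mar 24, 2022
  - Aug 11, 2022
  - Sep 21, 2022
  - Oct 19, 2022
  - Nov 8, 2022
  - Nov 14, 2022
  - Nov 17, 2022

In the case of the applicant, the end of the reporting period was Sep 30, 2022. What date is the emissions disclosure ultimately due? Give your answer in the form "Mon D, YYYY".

From Sep 30, 2022, 15 calendar days later is Oct 15, 2022.
Because Oct 15, 2022 is a Saturday, the deadline becomes Oct 14, 2022 (Friday).
So the filing is due Oct 14, 2022.

Oct 14, 2022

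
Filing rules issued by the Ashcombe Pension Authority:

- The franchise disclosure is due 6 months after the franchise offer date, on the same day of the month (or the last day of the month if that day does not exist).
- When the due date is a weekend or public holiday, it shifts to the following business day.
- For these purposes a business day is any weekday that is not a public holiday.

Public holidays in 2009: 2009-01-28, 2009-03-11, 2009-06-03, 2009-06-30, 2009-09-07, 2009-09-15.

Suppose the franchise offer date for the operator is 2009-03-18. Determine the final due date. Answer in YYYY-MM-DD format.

Moving 6 months forward from 2009-03-18 on the corresponding day gives 2009-09-18.
2009-09-18 (Friday) is already a business day.
So the filing is due 2009-09-18.

2009-09-18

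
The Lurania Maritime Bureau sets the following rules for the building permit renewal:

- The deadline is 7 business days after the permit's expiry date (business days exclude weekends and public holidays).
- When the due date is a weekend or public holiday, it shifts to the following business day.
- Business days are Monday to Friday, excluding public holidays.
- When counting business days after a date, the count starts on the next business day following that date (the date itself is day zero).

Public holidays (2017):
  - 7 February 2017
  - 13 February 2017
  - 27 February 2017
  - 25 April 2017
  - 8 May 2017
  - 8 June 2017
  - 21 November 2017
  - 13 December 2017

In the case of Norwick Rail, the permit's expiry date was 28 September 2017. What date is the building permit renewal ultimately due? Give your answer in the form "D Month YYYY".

9 October 2017

7 business days after 28 September 2017, excluding weekends and holidays, is 9 October 2017.
9 October 2017 is a Monday and not a listed holiday, so it stands.
Deadline: 9 October 2017.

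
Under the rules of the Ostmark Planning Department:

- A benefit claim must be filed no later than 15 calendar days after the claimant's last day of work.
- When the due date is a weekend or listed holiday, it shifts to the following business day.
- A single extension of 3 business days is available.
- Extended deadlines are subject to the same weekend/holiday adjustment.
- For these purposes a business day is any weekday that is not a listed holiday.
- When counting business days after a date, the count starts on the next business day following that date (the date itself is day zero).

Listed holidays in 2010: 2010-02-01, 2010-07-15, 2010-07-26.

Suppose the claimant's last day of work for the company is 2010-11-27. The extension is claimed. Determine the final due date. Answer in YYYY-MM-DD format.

2010-12-16

15 calendar days after 2010-11-27 is 2010-12-12.
2010-12-12 is a Sunday, so it moves to the next business day, 2010-12-13 (Monday).
Applying the 3-business-day extension: 3 business days after 2010-12-13 is 2010-12-16.
2010-12-16 falls on a Thursday, which is a business day, so no adjustment is needed.
So the filing is due 2010-12-16.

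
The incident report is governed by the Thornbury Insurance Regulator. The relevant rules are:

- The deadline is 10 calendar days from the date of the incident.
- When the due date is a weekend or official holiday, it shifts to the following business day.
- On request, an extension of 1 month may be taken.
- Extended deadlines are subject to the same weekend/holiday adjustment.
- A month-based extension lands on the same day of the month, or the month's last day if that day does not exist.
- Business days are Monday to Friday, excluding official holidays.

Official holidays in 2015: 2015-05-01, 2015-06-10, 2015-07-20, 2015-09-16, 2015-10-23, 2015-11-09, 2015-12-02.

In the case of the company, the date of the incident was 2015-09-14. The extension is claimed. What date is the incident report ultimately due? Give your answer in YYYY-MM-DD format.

Adding 10 calendar days to 2015-09-14 gives 2015-09-24.
2015-09-24 is a Thursday and not a listed holiday, so it stands.
Applying the 1 month extension: 1 month after 2015-09-24 is 2015-10-24.
Because 2015-10-24 is a Saturday, the deadline becomes 2015-10-26 (Monday).
Final deadline: 2015-10-26.

2015-10-26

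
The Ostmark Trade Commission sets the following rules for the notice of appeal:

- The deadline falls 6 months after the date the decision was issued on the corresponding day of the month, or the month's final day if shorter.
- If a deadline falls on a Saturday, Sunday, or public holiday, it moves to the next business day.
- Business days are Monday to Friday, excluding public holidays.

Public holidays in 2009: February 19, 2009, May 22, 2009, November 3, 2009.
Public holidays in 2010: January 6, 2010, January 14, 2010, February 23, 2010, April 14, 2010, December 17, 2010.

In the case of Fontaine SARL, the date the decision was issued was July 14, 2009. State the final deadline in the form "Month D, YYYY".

6 months from July 14, 2009 is January 14, 2010.
Because January 14, 2010 is a listed holiday, the deadline becomes January 15, 2010 (Friday).
So the filing is due January 15, 2010.

January 15, 2010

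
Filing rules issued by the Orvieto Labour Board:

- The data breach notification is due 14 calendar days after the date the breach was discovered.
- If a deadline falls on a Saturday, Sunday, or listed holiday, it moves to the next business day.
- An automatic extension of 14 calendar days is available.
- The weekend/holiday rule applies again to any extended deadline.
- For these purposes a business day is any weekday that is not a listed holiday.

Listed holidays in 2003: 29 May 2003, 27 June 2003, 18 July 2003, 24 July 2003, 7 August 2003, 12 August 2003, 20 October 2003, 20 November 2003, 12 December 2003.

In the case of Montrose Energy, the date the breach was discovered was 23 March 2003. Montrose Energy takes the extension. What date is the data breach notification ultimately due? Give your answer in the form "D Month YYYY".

21 April 2003

Adding 14 calendar days to 23 March 2003 gives 6 April 2003.
6 April 2003 is a Sunday; the next business day is 7 April 2003 (Monday).
Add the 14 calendar-day extension to 7 April 2003: 21 April 2003.
21 April 2003 is a Monday and not a listed holiday, so it stands.
The final due date is 21 April 2003.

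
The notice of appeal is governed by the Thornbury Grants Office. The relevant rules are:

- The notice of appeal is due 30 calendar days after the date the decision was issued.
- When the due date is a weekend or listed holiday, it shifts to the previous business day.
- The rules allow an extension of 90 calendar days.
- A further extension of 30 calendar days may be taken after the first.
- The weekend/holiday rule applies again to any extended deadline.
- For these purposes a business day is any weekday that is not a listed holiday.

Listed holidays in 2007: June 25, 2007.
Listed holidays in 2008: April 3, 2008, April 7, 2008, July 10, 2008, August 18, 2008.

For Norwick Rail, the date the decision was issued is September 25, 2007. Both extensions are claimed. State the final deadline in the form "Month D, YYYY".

Adding 30 calendar days to September 25, 2007 gives October 25, 2007.
October 25, 2007 falls on a Thursday, which is a business day, so no adjustment is needed.
Add the 90 calendar-day extension to October 25, 2007: January 23, 2008.
January 23, 2008 is a Wednesday and not a listed holiday, so it stands.
Applying the 30-calendar-day extension: January 23, 2008 + 30 days = February 22, 2008.
February 22, 2008 falls on a Friday, which is a business day, so no adjustment is needed.
So the filing is due February 22, 2008.

February 22, 2008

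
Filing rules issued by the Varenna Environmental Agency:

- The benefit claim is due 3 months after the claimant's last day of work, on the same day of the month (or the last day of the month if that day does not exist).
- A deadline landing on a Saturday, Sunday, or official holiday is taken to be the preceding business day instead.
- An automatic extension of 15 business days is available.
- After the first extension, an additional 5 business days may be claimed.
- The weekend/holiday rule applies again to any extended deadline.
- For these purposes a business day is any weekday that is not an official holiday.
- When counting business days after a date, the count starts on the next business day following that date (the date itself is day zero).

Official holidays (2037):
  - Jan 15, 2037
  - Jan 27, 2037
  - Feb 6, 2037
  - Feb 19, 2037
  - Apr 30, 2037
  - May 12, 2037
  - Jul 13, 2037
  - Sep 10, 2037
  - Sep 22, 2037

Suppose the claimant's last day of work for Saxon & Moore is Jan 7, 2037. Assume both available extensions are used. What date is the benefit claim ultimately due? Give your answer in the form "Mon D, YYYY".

May 6, 2037

3 months after Jan 7, 2037, on the same day of the month, is Apr 7, 2037.
Since Apr 7, 2037 is a Tuesday and not a holiday, the date is unchanged.
Applying the 15-business-day extension: 15 business days after Apr 7, 2037 is Apr 28, 2037.
Apr 28, 2037 (Tuesday) is already a business day.
Counting 5 further business days from Apr 28, 2037 reaches May 6, 2037.
Since May 6, 2037 is a Wednesday and not a holiday, the date is unchanged.
Deadline: May 6, 2037.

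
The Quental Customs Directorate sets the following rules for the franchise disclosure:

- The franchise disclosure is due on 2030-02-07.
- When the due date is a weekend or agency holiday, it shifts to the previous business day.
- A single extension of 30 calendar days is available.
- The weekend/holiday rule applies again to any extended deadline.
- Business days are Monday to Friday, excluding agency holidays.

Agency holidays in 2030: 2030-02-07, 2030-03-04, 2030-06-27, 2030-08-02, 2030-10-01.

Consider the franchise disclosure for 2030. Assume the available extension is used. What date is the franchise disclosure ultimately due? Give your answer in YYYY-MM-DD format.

2030-03-08

The stated deadline is 2030-02-07.
2030-02-07 falls on a listed holiday. Rolling to the preceding business day gives 2030-02-06, a Wednesday.
The 30-calendar-day extension moves the deadline from 2030-02-06 to 2030-03-08.
Since 2030-03-08 is a Friday and not a holiday, the date is unchanged.
The final due date is 2030-03-08.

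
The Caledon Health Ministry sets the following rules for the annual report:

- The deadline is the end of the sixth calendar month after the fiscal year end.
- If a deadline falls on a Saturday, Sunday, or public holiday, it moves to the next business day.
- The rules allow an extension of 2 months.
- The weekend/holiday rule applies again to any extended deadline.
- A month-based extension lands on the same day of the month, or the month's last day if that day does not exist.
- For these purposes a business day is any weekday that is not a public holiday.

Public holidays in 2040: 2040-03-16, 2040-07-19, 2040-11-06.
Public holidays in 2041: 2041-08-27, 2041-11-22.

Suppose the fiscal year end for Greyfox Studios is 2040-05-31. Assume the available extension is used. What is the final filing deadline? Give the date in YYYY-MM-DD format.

2041-01-30

The sixth month after 2040-05-31 is November 2040, whose last day is 2040-11-30.
2040-11-30 (Friday) is already a business day.
Applying the 2 months extension: 2 months after 2040-11-30 is 2041-01-30.
Since 2041-01-30 is a Wednesday and not a holiday, the date is unchanged.
Deadline: 2041-01-30.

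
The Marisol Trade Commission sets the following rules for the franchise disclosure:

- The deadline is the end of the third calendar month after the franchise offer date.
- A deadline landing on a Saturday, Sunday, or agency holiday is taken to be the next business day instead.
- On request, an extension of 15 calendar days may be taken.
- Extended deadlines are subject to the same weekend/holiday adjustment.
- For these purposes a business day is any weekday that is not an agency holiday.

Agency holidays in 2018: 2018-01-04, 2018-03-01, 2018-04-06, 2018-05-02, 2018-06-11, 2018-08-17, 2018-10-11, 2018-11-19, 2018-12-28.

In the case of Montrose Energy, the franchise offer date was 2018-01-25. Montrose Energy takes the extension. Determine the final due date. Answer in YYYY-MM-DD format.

2018-05-15

3 months after 2018-01-25 falls in April 2018; the last day of that month is 2018-04-30.
2018-04-30 falls on a Monday, which is a business day, so no adjustment is needed.
Applying the 15-calendar-day extension: 2018-04-30 + 15 days = 2018-05-15.
2018-05-15 is a Tuesday and not a listed holiday, so it stands.
Deadline: 2018-05-15.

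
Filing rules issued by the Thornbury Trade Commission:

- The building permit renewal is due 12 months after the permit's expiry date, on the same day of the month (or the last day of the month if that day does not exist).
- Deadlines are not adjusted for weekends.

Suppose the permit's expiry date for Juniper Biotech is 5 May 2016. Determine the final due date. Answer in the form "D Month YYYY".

Moving 12 months forward from 5 May 2016 on the corresponding day gives 5 May 2017.
5 May 2017 falls on a Friday. The rules make no weekend/holiday allowance, so it remains 5 May 2017.
The final due date is 5 May 2017.

5 May 2017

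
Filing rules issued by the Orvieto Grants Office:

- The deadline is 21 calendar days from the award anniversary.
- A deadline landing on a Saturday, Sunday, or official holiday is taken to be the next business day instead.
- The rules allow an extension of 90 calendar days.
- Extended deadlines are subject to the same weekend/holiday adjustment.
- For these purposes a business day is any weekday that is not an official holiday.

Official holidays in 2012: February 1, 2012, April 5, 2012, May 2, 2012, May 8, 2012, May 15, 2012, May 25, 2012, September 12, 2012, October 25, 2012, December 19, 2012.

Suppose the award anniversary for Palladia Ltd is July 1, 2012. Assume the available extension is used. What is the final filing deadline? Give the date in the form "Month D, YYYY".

Adding 21 calendar days to July 1, 2012 gives July 22, 2012.
July 22, 2012 is a Sunday; the next business day is July 23, 2012 (Monday).
Add the 90 calendar-day extension to July 23, 2012: October 21, 2012.
October 21, 2012 is a Sunday; the next business day is October 22, 2012 (Monday).
So the filing is due October 22, 2012.

October 22, 2012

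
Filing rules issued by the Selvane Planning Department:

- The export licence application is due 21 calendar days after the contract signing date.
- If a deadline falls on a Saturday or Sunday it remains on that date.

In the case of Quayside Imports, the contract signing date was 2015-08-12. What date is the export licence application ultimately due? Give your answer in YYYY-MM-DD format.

2015-09-02

Trigger date 2015-08-12 + 21 calendar days = 2015-09-02.
No adjustment is made for weekends or holidays, so 2015-09-02 stands.
So the filing is due 2015-09-02.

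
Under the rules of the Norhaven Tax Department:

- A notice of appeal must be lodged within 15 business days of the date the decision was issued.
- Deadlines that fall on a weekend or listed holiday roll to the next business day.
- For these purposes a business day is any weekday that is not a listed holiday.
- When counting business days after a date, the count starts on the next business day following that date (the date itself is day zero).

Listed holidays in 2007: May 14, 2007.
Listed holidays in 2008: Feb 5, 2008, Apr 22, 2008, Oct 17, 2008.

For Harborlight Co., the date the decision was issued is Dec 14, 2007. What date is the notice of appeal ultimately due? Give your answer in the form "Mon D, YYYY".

Counting 15 business days after Dec 14, 2007 (skipping weekends and listed holidays) reaches Jan 4, 2008.
Jan 4, 2008 is a Friday and not a listed holiday, so it stands.
Deadline: Jan 4, 2008.

Jan 4, 2008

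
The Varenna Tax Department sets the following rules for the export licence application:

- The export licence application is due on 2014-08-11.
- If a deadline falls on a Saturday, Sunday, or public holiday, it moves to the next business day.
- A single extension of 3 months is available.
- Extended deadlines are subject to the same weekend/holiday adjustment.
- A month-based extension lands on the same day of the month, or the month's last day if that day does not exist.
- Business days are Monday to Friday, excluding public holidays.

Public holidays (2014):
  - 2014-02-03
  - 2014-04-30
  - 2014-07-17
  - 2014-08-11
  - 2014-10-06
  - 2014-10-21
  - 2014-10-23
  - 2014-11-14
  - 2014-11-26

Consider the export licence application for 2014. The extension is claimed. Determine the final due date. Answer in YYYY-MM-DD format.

2014-11-12

Start from the fixed due date, 2014-08-11.
Because 2014-08-11 is a listed holiday, the deadline becomes 2014-08-12 (Tuesday).
Add 3 months to 2014-08-12: 2014-11-12.
2014-11-12 falls on a Wednesday, which is a business day, so no adjustment is needed.
Deadline: 2014-11-12.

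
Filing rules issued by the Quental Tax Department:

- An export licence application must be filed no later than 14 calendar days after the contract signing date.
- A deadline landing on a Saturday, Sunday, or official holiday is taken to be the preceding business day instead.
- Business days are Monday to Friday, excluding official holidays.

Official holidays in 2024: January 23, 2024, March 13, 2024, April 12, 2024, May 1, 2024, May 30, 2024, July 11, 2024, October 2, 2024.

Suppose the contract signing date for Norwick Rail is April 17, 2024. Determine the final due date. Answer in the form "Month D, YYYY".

April 30, 2024

14 calendar days after April 17, 2024 is May 1, 2024.
May 1, 2024 is a listed holiday, so it moves to the preceding business day, April 30, 2024 (Tuesday).
The final due date is April 30, 2024.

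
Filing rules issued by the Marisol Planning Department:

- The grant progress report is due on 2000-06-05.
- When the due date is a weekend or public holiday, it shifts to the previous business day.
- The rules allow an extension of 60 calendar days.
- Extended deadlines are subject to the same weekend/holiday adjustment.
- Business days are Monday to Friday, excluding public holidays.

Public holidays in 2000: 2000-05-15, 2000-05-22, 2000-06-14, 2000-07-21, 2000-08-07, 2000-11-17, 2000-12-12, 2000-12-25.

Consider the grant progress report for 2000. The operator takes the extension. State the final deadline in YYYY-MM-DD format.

The statutory due date is 2000-06-05.
2000-06-05 is a Monday and not a listed holiday, so it stands.
The 60-calendar-day extension moves the deadline from 2000-06-05 to 2000-08-04.
2000-08-04 is a Friday and not a listed holiday, so it stands.
The final due date is 2000-08-04.

2000-08-04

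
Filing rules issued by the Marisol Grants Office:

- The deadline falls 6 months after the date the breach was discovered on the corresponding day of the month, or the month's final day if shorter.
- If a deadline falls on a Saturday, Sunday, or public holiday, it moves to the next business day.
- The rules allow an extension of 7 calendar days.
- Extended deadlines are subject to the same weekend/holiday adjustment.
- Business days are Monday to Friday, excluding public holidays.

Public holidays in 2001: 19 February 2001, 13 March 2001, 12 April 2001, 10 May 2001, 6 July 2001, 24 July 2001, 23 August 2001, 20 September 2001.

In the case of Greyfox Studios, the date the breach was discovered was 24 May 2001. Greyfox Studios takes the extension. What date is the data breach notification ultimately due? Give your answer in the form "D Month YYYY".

6 months from 24 May 2001 is 24 November 2001.
24 November 2001 is a Saturday; the next business day is 26 November 2001 (Monday).
Add the 7 calendar-day extension to 26 November 2001: 3 December 2001.
Since 3 December 2001 is a Monday and not a holiday, the date is unchanged.
So the filing is due 3 December 2001.

3 December 2001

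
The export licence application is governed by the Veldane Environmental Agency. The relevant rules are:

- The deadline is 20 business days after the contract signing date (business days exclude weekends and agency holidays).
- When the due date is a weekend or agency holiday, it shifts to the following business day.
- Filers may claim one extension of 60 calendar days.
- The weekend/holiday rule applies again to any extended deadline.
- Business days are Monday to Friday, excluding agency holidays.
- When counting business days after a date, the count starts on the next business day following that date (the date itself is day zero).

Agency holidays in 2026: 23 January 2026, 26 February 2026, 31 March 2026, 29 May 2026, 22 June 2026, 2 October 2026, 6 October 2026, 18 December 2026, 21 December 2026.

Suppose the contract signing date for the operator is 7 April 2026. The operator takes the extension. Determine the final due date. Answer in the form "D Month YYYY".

Starting the day after 7 April 2026 and counting 20 business days lands on 5 May 2026.
5 May 2026 is a Tuesday and not a listed holiday, so it stands.
The 60-calendar-day extension moves the deadline from 5 May 2026 to 4 July 2026.
4 July 2026 falls on a Saturday. Rolling to the next business day gives 6 July 2026, a Monday.
Deadline: 6 July 2026.

6 July 2026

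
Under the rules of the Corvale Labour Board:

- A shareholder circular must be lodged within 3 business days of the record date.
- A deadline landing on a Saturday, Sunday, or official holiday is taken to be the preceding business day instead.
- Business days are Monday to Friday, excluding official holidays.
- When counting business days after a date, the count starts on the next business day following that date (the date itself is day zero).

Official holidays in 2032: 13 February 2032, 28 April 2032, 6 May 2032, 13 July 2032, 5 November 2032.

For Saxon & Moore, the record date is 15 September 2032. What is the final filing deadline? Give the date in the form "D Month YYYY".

20 September 2032

Starting the day after 15 September 2032 and counting 3 business days lands on 20 September 2032.
20 September 2032 falls on a Monday, which is a business day, so no adjustment is needed.
The final due date is 20 September 2032.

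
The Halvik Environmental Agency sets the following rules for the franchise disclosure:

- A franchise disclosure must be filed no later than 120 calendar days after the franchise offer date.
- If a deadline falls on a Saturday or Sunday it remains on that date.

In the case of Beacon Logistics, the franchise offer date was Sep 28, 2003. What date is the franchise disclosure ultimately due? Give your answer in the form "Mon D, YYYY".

From Sep 28, 2003, 120 calendar days later is Jan 26, 2004.
No adjustment is made for weekends or holidays, so Jan 26, 2004 stands.
So the filing is due Jan 26, 2004.

Jan 26, 2004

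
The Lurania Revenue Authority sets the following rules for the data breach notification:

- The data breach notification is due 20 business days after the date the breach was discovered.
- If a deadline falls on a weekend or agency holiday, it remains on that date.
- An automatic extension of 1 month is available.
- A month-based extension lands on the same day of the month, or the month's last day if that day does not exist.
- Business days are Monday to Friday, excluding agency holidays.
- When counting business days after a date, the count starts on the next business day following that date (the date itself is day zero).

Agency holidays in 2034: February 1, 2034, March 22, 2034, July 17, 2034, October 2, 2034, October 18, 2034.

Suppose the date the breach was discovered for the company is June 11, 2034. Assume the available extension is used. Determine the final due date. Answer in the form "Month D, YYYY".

August 7, 2034

20 business days after June 11, 2034, excluding weekends and holidays, is July 7, 2034.
No adjustment is made for weekends or holidays, so July 7, 2034 stands.
The 1 month extension carries July 7, 2034 to August 7, 2034.
No adjustment is made for weekends or holidays, so August 7, 2034 stands.
Final deadline: August 7, 2034.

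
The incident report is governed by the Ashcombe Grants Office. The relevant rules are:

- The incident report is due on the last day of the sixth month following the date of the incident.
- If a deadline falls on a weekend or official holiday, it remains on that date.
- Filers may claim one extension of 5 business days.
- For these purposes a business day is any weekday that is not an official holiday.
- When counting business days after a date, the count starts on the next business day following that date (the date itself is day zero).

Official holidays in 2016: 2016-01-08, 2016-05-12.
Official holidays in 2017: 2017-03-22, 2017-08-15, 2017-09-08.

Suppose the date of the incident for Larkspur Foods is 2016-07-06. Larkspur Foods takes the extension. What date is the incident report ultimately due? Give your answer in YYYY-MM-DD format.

2017-02-07

6 months after 2016-07-06 is January 2017; that month ends on 2017-01-31.
2017-01-31 is a Tuesday; no weekend or holiday adjustment applies.
Counting 5 further business days from 2017-01-31 reaches 2017-02-07.
2017-02-07 is a Tuesday; no weekend or holiday adjustment applies.
The final due date is 2017-02-07.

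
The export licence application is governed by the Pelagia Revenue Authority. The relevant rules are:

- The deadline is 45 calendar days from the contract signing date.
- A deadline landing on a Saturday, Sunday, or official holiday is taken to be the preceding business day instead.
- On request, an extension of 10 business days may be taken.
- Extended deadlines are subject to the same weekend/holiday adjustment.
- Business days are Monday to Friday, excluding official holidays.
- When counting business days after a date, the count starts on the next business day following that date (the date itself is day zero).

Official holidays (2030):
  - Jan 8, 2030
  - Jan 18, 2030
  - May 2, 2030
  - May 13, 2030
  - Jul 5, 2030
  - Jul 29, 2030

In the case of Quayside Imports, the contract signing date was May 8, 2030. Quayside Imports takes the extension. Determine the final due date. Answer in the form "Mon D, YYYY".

Adding 45 calendar days to May 8, 2030 gives Jun 22, 2030.
Jun 22, 2030 is a Saturday, so it moves to the preceding business day, Jun 21, 2030 (Friday).
Counting 10 further business days from Jun 21, 2030 reaches Jul 8, 2030.
Jul 8, 2030 is a Monday and not a listed holiday, so it stands.
The final due date is Jul 8, 2030.

Jul 8, 2030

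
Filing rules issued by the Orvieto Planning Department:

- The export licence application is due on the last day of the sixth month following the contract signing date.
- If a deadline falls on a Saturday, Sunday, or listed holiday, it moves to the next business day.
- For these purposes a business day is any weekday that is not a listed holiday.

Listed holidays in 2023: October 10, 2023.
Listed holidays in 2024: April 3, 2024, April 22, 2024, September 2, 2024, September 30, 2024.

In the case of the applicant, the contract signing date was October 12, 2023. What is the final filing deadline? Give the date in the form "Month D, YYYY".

April 30, 2024

The sixth month after October 12, 2023 is April 2024, whose last day is April 30, 2024.
April 30, 2024 (Tuesday) is already a business day.
The final due date is April 30, 2024.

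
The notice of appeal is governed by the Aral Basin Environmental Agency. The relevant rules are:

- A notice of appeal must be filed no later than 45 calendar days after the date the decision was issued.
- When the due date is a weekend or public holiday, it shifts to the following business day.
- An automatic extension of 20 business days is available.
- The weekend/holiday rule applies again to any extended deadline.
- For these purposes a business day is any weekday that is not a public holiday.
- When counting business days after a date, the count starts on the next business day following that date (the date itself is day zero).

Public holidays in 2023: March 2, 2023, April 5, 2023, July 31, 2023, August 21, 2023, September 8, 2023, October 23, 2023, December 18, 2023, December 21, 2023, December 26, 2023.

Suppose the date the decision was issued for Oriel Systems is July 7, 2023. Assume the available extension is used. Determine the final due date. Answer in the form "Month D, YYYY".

September 20, 2023

45 calendar days after July 7, 2023 is August 21, 2023.
August 21, 2023 is a listed holiday; the next business day is August 22, 2023 (Tuesday).
Counting 20 further business days from August 22, 2023 reaches September 20, 2023.
Since September 20, 2023 is a Wednesday and not a holiday, the date is unchanged.
Final deadline: September 20, 2023.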